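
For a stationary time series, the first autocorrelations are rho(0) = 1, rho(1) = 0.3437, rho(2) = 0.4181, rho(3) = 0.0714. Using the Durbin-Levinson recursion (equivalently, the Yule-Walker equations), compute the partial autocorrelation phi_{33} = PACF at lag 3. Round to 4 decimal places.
\phi_{33} = -0.1799

The PACF at lag k is phi_{kk}, the last component of the solution
to the Yule-Walker system G_k phi = r_k where
  (G_k)_{ij} = rho(|i - j|), (r_k)_i = rho(i), i,j = 1..k.
Equivalently, Durbin-Levinson gives phi_{kk} iteratively:
  phi_{11} = rho(1)
  phi_{kk} = [rho(k) - sum_{j=1..k-1} phi_{k-1,j} rho(k-j)]
            / [1 - sum_{j=1..k-1} phi_{k-1,j} rho(j)],
  phi_{k,j} = phi_{k-1,j} - phi_{kk} phi_{k-1,k-j},  j = 1..k-1.
Step k = 1:
  phi_11 = rho(1) = 0.3437.
Step k = 2:
  phi_22 = [rho(2) - phi_11 rho(1)] / [1 - phi_11 rho(1)] = [0.4181 - (0.3437)(0.3437)] / [1 - (0.3437)(0.3437)]
         = 0.29997031 / 0.88187031 = 0.340152.
  Update: phi_21 = phi_11 - phi_22 phi_11 = 0.3437 - (0.340152)(0.3437) = 0.22679.
Step k = 3:
  phi_33 = [rho(3) - phi_21 rho(2) - phi_22 rho(1)] / [1 - phi_21 rho(1) - phi_22 rho(2)]
    numerator   = 0.0714 - (0.22679)(0.4181) - (0.340152)(0.3437) = -0.14033112
    denominator = 1 - (0.22679)(0.3437) - (0.340152)(0.4181) = 0.77983469
  phi_33 = -0.14033112 / 0.77983469 = -0.1799.
Therefore phi_{33} = -0.1799.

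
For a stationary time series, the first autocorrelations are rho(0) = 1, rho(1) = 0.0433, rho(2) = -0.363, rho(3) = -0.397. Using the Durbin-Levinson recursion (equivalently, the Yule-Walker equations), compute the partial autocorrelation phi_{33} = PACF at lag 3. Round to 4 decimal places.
\phi_{33} = -0.4160

The PACF at lag k is phi_{kk}, the last component of the solution
to the Yule-Walker system G_k phi = r_k where
  (G_k)_{ij} = rho(|i - j|), (r_k)_i = rho(i), i,j = 1..k.
Equivalently, Durbin-Levinson gives phi_{kk} iteratively:
  phi_{11} = rho(1)
  phi_{kk} = [rho(k) - sum_{j=1..k-1} phi_{k-1,j} rho(k-j)]
            / [1 - sum_{j=1..k-1} phi_{k-1,j} rho(j)],
  phi_{k,j} = phi_{k-1,j} - phi_{kk} phi_{k-1,k-j},  j = 1..k-1.
Step k = 1:
  phi_11 = rho(1) = 0.0433.
Step k = 2:
  phi_22 = [rho(2) - phi_11 rho(1)] / [1 - phi_11 rho(1)] = [-0.363 - (0.0433)(0.0433)] / [1 - (0.0433)(0.0433)]
         = -0.36487489 / 0.99812511 = -0.36556.
  Update: phi_21 = phi_11 - phi_22 phi_11 = 0.0433 - (-0.36556)(0.0433) = 0.059129.
Step k = 3:
  phi_33 = [rho(3) - phi_21 rho(2) - phi_22 rho(1)] / [1 - phi_21 rho(1) - phi_22 rho(2)]
    numerator   = -0.397 - (0.059129)(-0.363) - (-0.36556)(0.0433) = -0.3597075
    denominator = 1 - (0.059129)(0.0433) - (-0.36556)(-0.363) = 0.86474134
  phi_33 = -0.3597075 / 0.86474134 = -0.416.
Therefore phi_{33} = -0.4160.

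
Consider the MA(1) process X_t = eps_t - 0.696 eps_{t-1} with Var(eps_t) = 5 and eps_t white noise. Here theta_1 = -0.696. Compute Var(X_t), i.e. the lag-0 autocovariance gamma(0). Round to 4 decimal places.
\gamma(0) = 7.4221

For an MA(q) process X_t = eps_t + sum_i theta_i eps_{t-i} with
Var(eps_t) = sigma^2, the variance is
  gamma(0) = sigma^2 * (1 + sum_i theta_i^2).
  sum_i theta_i^2 = (-0.696)^2 = 0.484416.
  gamma(0) = 5 * (1 + 0.484416) = 5 * 1.484416 = 7.42208, which rounds to 7.4221.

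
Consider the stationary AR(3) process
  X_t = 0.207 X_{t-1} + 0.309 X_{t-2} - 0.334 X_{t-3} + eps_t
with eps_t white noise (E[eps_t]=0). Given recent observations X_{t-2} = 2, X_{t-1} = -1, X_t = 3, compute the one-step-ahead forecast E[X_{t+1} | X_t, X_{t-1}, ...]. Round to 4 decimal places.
E[X_{t+1} \mid \mathcal F_t] = -0.3560

For an AR(p) model X_t = c + sum_i phi_i X_{t-i} + eps_t, the
one-step-ahead conditional mean is
  E[X_{t+1} | X_t, ...] = c + sum_i phi_i X_{t+1-i}.
Substitute known values:
  E[X_{t+1} | ...] = (0.207) * (3) + (0.309) * (-1) + (-0.334) * (2)
                   = -0.3560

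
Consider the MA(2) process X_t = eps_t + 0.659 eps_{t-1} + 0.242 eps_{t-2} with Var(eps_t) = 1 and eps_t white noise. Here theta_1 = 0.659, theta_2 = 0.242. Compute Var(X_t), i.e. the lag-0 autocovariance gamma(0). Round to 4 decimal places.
\gamma(0) = 1.4928

For an MA(q) process X_t = eps_t + sum_i theta_i eps_{t-i} with
Var(eps_t) = sigma^2, the variance is
  gamma(0) = sigma^2 * (1 + sum_i theta_i^2).
  sum_i theta_i^2 = (0.659)^2 + (0.242)^2 = 0.434281 + 0.058564 = 0.492845.
  gamma(0) = 1 * (1 + 0.492845) = 1 * 1.492845 = 1.492845, which rounds to 1.4928.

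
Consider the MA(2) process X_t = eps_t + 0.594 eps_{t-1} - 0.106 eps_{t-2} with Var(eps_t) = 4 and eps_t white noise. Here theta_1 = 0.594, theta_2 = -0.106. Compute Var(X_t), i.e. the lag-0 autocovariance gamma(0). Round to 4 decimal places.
\gamma(0) = 5.4563

For an MA(q) process X_t = eps_t + sum_i theta_i eps_{t-i} with
Var(eps_t) = sigma^2, the variance is
  gamma(0) = sigma^2 * (1 + sum_i theta_i^2).
  sum_i theta_i^2 = (0.594)^2 + (-0.106)^2 = 0.352836 + 0.011236 = 0.364072.
  gamma(0) = 4 * (1 + 0.364072) = 4 * 1.364072 = 5.456288, which rounds to 5.4563.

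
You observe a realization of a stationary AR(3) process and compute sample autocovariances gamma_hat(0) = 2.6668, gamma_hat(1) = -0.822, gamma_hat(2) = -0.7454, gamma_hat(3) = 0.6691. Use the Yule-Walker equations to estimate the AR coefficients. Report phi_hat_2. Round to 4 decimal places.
\hat\phi_{2} = -0.4129

The Yule-Walker equations for an AR(p) process read, in matrix form,
  Gamma_p phi = r_p,   with   (Gamma_p)_{ij} = gamma(|i - j|),
                       (r_p)_i = gamma(i),   i,j = 1..p.
Substitute the sample gammas (Toeplitz matrix and right-hand side of size 3):
  Gamma_p = [[2.6668, -0.822, -0.7454], [-0.822, 2.6668, -0.822], [-0.7454, -0.822, 2.6668]]
  r_p     = [-0.822, -0.7454, 0.6691]
Written out (R1..R3):
  (R1) 2.6668 phi_1 - 0.822 phi_2 - 0.7454 phi_3 = -0.822
  (R2) -0.822 phi_1 + 2.6668 phi_2 - 0.822 phi_3 = -0.7454
  (R3) -0.7454 phi_1 - 0.822 phi_2 + 2.6668 phi_3 = 0.6691
Gaussian elimination:
  R2 <- R2 - (-0.822/2.6668) R1 = R2 - (-0.308235) R1:  2.413431 phi_2 - 1.051758 phi_3 = -0.998769
  R3 <- R3 - (-0.7454/2.6668) R1 = R3 - (-0.279511) R1:  -1.051758 phi_2 + 2.458452 phi_3 = 0.439342
  R3 <- R3 - (-1.051758/2.413431) R2 = R3 - (-0.435794) R2:  2.000103 phi_3 = 0.004085
Back-substitution:
  phi_hat_3 = 0.004085 / 2.000103 = 0.002042
  phi_hat_2 = (-0.998769 - (-1.051758)(0.002042)) / 2.413431 = -0.412948
  phi_hat_1 = (-0.822 - (-0.822)(-0.412948) - (-0.7454)(0.002042)) / 2.6668 = -0.434949
So phi_hat = [-0.4349, -0.4129, 0.0020].
Therefore phi_hat_2 = -0.4129.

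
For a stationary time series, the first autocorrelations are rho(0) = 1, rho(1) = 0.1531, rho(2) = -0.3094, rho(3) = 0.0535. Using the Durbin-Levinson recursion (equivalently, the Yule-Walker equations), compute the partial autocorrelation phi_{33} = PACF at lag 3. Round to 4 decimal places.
\phi_{33} = 0.1960

The PACF at lag k is phi_{kk}, the last component of the solution
to the Yule-Walker system G_k phi = r_k where
  (G_k)_{ij} = rho(|i - j|), (r_k)_i = rho(i), i,j = 1..k.
Equivalently, Durbin-Levinson gives phi_{kk} iteratively:
  phi_{11} = rho(1)
  phi_{kk} = [rho(k) - sum_{j=1..k-1} phi_{k-1,j} rho(k-j)]
            / [1 - sum_{j=1..k-1} phi_{k-1,j} rho(j)],
  phi_{k,j} = phi_{k-1,j} - phi_{kk} phi_{k-1,k-j},  j = 1..k-1.
Step k = 1:
  phi_11 = rho(1) = 0.1531.
Step k = 2:
  phi_22 = [rho(2) - phi_11 rho(1)] / [1 - phi_11 rho(1)] = [-0.3094 - (0.1531)(0.1531)] / [1 - (0.1531)(0.1531)]
         = -0.33283961 / 0.97656039 = -0.340828.
  Update: phi_21 = phi_11 - phi_22 phi_11 = 0.1531 - (-0.340828)(0.1531) = 0.205281.
Step k = 3:
  phi_33 = [rho(3) - phi_21 rho(2) - phi_22 rho(1)] / [1 - phi_21 rho(1) - phi_22 rho(2)]
    numerator   = 0.0535 - (0.205281)(-0.3094) - (-0.340828)(0.1531) = 0.16919474
    denominator = 1 - (0.205281)(0.1531) - (-0.340828)(-0.3094) = 0.86311917
  phi_33 = 0.16919474 / 0.86311917 = 0.196.
Therefore phi_{33} = 0.1960.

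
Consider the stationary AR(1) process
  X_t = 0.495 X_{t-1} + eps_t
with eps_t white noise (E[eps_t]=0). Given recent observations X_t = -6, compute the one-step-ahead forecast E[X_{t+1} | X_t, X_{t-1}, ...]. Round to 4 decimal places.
E[X_{t+1} \mid \mathcal F_t] = -2.9700

For an AR(p) model X_t = c + sum_i phi_i X_{t-i} + eps_t, the
one-step-ahead conditional mean is
  E[X_{t+1} | X_t, ...] = c + sum_i phi_i X_{t+1-i}.
Substitute known values:
  E[X_{t+1} | ...] = (0.495) * (-6)
                   = -2.9700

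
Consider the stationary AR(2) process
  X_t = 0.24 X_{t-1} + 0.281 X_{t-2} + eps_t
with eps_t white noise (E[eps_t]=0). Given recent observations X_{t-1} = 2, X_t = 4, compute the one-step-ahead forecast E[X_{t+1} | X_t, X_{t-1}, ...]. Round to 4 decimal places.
E[X_{t+1} \mid \mathcal F_t] = 1.5220

For an AR(p) model X_t = c + sum_i phi_i X_{t-i} + eps_t, the
one-step-ahead conditional mean is
  E[X_{t+1} | X_t, ...] = c + sum_i phi_i X_{t+1-i}.
Substitute known values:
  E[X_{t+1} | ...] = (0.24) * (4) + (0.281) * (2)
                   = 1.5220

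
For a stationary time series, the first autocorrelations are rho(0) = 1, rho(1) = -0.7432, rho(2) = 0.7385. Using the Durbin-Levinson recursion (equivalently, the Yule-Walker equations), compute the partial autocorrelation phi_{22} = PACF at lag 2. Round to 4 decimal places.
\phi_{22} = 0.4158

The PACF at lag k is phi_{kk}, the last component of the solution
to the Yule-Walker system G_k phi = r_k where
  (G_k)_{ij} = rho(|i - j|), (r_k)_i = rho(i), i,j = 1..k.
Equivalently, Durbin-Levinson gives phi_{kk} iteratively:
  phi_{11} = rho(1)
  phi_{kk} = [rho(k) - sum_{j=1..k-1} phi_{k-1,j} rho(k-j)]
            / [1 - sum_{j=1..k-1} phi_{k-1,j} rho(j)],
  phi_{k,j} = phi_{k-1,j} - phi_{kk} phi_{k-1,k-j},  j = 1..k-1.
Step k = 1:
  phi_11 = rho(1) = -0.7432.
Step k = 2:
  phi_22 = [rho(2) - phi_11 rho(1)] / [1 - phi_11 rho(1)] = [0.7385 - (-0.7432)(-0.7432)] / [1 - (-0.7432)(-0.7432)]
         = 0.18615376 / 0.44765376 = 0.4158.
Therefore phi_{22} = 0.4158.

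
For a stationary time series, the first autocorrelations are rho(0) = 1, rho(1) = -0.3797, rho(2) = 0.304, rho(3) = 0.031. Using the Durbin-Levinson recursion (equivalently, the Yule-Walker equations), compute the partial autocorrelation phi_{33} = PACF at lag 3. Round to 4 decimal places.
\phi_{33} = 0.2370

The PACF at lag k is phi_{kk}, the last component of the solution
to the Yule-Walker system G_k phi = r_k where
  (G_k)_{ij} = rho(|i - j|), (r_k)_i = rho(i), i,j = 1..k.
Equivalently, Durbin-Levinson gives phi_{kk} iteratively:
  phi_{11} = rho(1)
  phi_{kk} = [rho(k) - sum_{j=1..k-1} phi_{k-1,j} rho(k-j)]
            / [1 - sum_{j=1..k-1} phi_{k-1,j} rho(j)],
  phi_{k,j} = phi_{k-1,j} - phi_{kk} phi_{k-1,k-j},  j = 1..k-1.
Step k = 1:
  phi_11 = rho(1) = -0.3797.
Step k = 2:
  phi_22 = [rho(2) - phi_11 rho(1)] / [1 - phi_11 rho(1)] = [0.304 - (-0.3797)(-0.3797)] / [1 - (-0.3797)(-0.3797)]
         = 0.15982791 / 0.85582791 = 0.186752.
  Update: phi_21 = phi_11 - phi_22 phi_11 = -0.3797 - (0.186752)(-0.3797) = -0.30879.
Step k = 3:
  phi_33 = [rho(3) - phi_21 rho(2) - phi_22 rho(1)] / [1 - phi_21 rho(1) - phi_22 rho(2)]
    numerator   = 0.031 - (-0.30879)(0.304) - (0.186752)(-0.3797) = 0.19578208
    denominator = 1 - (-0.30879)(-0.3797) - (0.186752)(0.304) = 0.82597967
  phi_33 = 0.19578208 / 0.82597967 = 0.237.
Therefore phi_{33} = 0.2370.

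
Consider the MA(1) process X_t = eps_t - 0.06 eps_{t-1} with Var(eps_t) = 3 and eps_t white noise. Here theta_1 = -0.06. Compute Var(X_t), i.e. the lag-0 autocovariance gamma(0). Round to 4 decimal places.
\gamma(0) = 3.0108

For an MA(q) process X_t = eps_t + sum_i theta_i eps_{t-i} with
Var(eps_t) = sigma^2, the variance is
  gamma(0) = sigma^2 * (1 + sum_i theta_i^2).
  sum_i theta_i^2 = (-0.06)^2 = 0.0036.
  gamma(0) = 3 * (1 + 0.0036) = 3 * 1.0036 = 3.0108.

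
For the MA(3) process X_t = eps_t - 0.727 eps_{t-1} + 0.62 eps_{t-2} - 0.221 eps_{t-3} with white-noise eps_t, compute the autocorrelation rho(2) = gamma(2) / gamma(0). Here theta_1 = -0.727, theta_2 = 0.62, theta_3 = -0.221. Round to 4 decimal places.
\rho(2) = 0.3979

For an MA(q) process with theta_0 = 1, the autocovariance is
  gamma(k) = sigma^2 * sum_{i=0..q-k} theta_i * theta_{i+k},
and rho(k) = gamma(k) / gamma(0). Sigma^2 cancels.
  numerator   = (1)*(0.62) + (-0.727)*(-0.221) = 0.780667.
  denominator = (1)^2 + (-0.727)^2 + (0.62)^2 + (-0.221)^2 = 1.96177.
  rho(2) = 0.780667 / 1.96177 = 0.3979.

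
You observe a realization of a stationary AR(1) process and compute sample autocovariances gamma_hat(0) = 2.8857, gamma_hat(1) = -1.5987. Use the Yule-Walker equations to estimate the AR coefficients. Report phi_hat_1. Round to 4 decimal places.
\hat\phi_{1} = -0.5540

The Yule-Walker equations for an AR(p) process read, in matrix form,
  Gamma_p phi = r_p,   with   (Gamma_p)_{ij} = gamma(|i - j|),
                       (r_p)_i = gamma(i),   i,j = 1..p.
Substitute the sample gammas (Toeplitz matrix and right-hand side of size 1):
  Gamma_p = [[2.8857]]
  r_p     = [-1.5987]
With p = 1 this is the single equation gamma(0) phi_1 = gamma(1):
  phi_hat_1 = gamma(1) / gamma(0) = -1.5987 / 2.8857 = -0.5540.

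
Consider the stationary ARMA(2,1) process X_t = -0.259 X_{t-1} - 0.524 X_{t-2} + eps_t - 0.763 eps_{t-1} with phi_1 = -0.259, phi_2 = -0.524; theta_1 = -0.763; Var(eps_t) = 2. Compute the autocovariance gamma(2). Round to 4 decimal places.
\gamma(2) = -2.2500

Multiply the model equation by X_{t-k} and take expectations. With theta_0 = psi_0 = 1 and psi_j the MA(infinity) weights, this gives
  gamma(k) - sum_i phi_i gamma(k-i) = c_k,
  c_k = sigma^2 * sum_{j=k..q} theta_j psi_{j-k}   (c_k = 0 for k > q),
using gamma(-m) = gamma(m).
psi-weights needed (psi_j = theta_j + sum_i phi_i psi_{j-i}):
  psi_1 = theta_1 + phi_1 = -0.763 + (-0.259) = -1.022
Right-hand sides:
  c_0 = sigma^2 (1 + theta_1 psi_1) = 2 * (1 + (-0.763)(-1.022)) = 2 * 1.779786 = 3.559572
  c_1 = sigma^2 theta_1 = 2 * (-0.763) = -1.526
  c_2 = 0
Equations for k = 0, 1, 2 (AR order 2, c_2 = 0):
  (E0) gamma(0) = phi_1 gamma(1) + phi_2 gamma(2) + c_0
  (E1) gamma(1) = phi_1 gamma(0) + phi_2 gamma(1) + c_1
  (E2) gamma(2) = phi_1 gamma(1) + phi_2 gamma(0)
From (E1): gamma(1) = A gamma(0) + B with
  A = phi_1 / (1 - phi_2) = -0.259 / 1.524 = -0.169948,   B = c_1 / (1 - phi_2) = -1.526 / 1.524 = -1.001312.
Insert (E2) into (E0): gamma(0) (1 - phi_2^2) = phi_1 (1 + phi_2) gamma(1) + c_0.
  phi_1 (1 + phi_2) = (-0.259)(0.476) = -0.123284,   1 - phi_2^2 = 0.725424.
Replace gamma(1) by A gamma(0) + B and collect gamma(0):
  gamma(0) [0.725424 - (-0.123284)(-0.169948)] = (-0.123284)(-1.001312) + 3.559572
  gamma(0) * 0.704472 = 3.683018
  gamma(0) = 3.683018 / 0.704472 = 5.228053.
  gamma(1) = A gamma(0) + B = (-0.169948)(5.228053) + (-1.001312) = -1.889807.
  gamma(2) = phi_1 gamma(1) + phi_2 gamma(0) = (-0.259)(-1.889807) + (-0.524)(5.228053) = -2.25004.
Therefore gamma(2) = -2.2500 (to 4 decimal places).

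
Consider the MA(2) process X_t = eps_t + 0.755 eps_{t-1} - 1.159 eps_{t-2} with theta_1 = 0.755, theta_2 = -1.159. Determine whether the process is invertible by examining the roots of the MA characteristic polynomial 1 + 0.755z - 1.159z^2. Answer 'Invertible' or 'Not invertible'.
\text{Not invertible}

The MA(q) characteristic polynomial is P(z) = 1 + 0.755z - 1.159z^2.
Invertibility requires all roots to lie outside the unit circle, i.e. |z| > 1 for every root.
Set 1 + (0.755) z + (-1.159) z^2 = 0, i.e. a z^2 + b z + c = 0 with a = -1.159, b = 0.755, c = 1.
Discriminant D = b^2 - 4ac = (0.755)^2 - 4*(-1.159)*1 = 0.570025 - (-4.636) = 5.206025.
D >= 0, so the roots are real: z = (-b +/- sqrt(D)) / (2a) = (-0.755 +/- 2.281672) / (-2.318).
  z_1 = (-0.755 + 2.281672) / (-2.318) = -0.6586,   |z_1| = 0.6586.
  z_2 = (-0.755 - 2.281672) / (-2.318) = 1.31,   |z_2| = 1.31.
Moduli of all roots: 0.6586, 1.3100.
All moduli strictly greater than 1? No.
Verdict: Not invertible.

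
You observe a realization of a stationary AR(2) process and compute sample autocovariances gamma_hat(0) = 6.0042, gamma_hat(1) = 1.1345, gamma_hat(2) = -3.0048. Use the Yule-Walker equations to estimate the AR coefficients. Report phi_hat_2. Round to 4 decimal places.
\hat\phi_{2} = -0.5560

The Yule-Walker equations for an AR(p) process read, in matrix form,
  Gamma_p phi = r_p,   with   (Gamma_p)_{ij} = gamma(|i - j|),
                       (r_p)_i = gamma(i),   i,j = 1..p.
Substitute the sample gammas (Toeplitz matrix and right-hand side of size 2):
  Gamma_p = [[6.0042, 1.1345], [1.1345, 6.0042]]
  r_p     = [1.1345, -3.0048]
Written out:
  6.0042 phi_1 + 1.1345 phi_2 = 1.1345
  1.1345 phi_1 + 6.0042 phi_2 = -3.0048
Solve by Cramer's rule:
  det = gamma(0)^2 - gamma(1)^2 = (6.0042)^2 - (1.1345)^2 = 36.05041764 - 1.28709025 = 34.76332739
  phi_hat_1 = [gamma(1) gamma(0) - gamma(1) gamma(2)] / det = [(1.1345)(6.0042) - (1.1345)(-3.0048)] / 34.76332739 = 10.2207105 / 34.76332739 = 0.294
  phi_hat_2 = [gamma(0) gamma(2) - gamma(1)^2] / det = [(6.0042)(-3.0048) - (1.1345)^2] / 34.76332739 = -19.32851041 / 34.76332739 = -0.556
So phi_hat = [0.2940, -0.5560].
Therefore phi_hat_2 = -0.5560.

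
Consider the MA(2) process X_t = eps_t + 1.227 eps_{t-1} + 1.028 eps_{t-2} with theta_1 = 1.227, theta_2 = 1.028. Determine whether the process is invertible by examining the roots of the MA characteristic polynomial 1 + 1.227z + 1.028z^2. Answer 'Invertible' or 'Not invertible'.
\text{Not invertible}

The MA(q) characteristic polynomial is P(z) = 1 + 1.227z + 1.028z^2.
Invertibility requires all roots to lie outside the unit circle, i.e. |z| > 1 for every root.
Set 1 + (1.227) z + (1.028) z^2 = 0, i.e. a z^2 + b z + c = 0 with a = 1.028, b = 1.227, c = 1.
Discriminant D = b^2 - 4ac = (1.227)^2 - 4*(1.028)*1 = 1.505529 - (4.112) = -2.606471.
D < 0, so the roots are the complex-conjugate pair z = (-b +/- i sqrt(-D)) / (2a) = -0.5968 +/- 0.7852i.
For a conjugate pair |z|^2 = z * conj(z) = (product of roots) = c/a = 1/(1.028) = 0.972763, so |z| = sqrt(0.972763) = 0.9863 for both roots.
Moduli of all roots: 0.9863, 0.9863.
All moduli strictly greater than 1? No.
Verdict: Not invertible.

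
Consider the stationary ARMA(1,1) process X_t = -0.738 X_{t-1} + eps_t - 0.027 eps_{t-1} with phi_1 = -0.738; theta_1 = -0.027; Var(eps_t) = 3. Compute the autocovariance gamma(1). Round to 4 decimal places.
\gamma(1) = -5.1404

Multiply the model equation by X_{t-k} and take expectations. With theta_0 = psi_0 = 1 and psi_j the MA(infinity) weights, this gives
  gamma(k) - sum_i phi_i gamma(k-i) = c_k,
  c_k = sigma^2 * sum_{j=k..q} theta_j psi_{j-k}   (c_k = 0 for k > q),
using gamma(-m) = gamma(m).
psi-weights needed (psi_j = theta_j + sum_i phi_i psi_{j-i}):
  psi_1 = theta_1 + phi_1 = -0.027 + (-0.738) = -0.765
Right-hand sides:
  c_0 = sigma^2 (1 + theta_1 psi_1) = 3 * (1 + (-0.027)(-0.765)) = 3 * 1.020655 = 3.061965
  c_1 = sigma^2 theta_1 = 3 * (-0.027) = -0.081
  c_2 = 0
Equations for k = 0 and k = 1 (AR order 1):
  gamma(0) = phi_1 gamma(1) + c_0
  gamma(1) = phi_1 gamma(0) + c_1
Substituting the second into the first: gamma(0) (1 - phi_1^2) = c_0 + phi_1 c_1, so
  gamma(0) = (c_0 + phi_1 c_1) / (1 - phi_1^2) = (3.061965 + (-0.738)(-0.081)) / (1 - (-0.738)^2) = 3.121743 / 0.455356 = 6.85561.
  gamma(1) = phi_1 gamma(0) + c_1 = (-0.738)(6.85561) + (-0.081) = -5.14044.
Therefore gamma(1) = -5.1404 (to 4 decimal places).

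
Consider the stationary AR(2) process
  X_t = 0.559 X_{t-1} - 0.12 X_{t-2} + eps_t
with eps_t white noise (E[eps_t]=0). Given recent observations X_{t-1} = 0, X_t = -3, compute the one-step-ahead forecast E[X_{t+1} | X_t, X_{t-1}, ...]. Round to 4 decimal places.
E[X_{t+1} \mid \mathcal F_t] = -1.6770

For an AR(p) model X_t = c + sum_i phi_i X_{t-i} + eps_t, the
one-step-ahead conditional mean is
  E[X_{t+1} | X_t, ...] = c + sum_i phi_i X_{t+1-i}.
Substitute known values:
  E[X_{t+1} | ...] = (0.559) * (-3) + (-0.12) * (0)
                   = -1.6770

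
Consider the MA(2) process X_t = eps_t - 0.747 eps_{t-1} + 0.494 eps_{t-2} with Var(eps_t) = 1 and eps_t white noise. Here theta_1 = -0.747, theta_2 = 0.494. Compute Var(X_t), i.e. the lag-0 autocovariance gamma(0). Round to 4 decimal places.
\gamma(0) = 1.8020

For an MA(q) process X_t = eps_t + sum_i theta_i eps_{t-i} with
Var(eps_t) = sigma^2, the variance is
  gamma(0) = sigma^2 * (1 + sum_i theta_i^2).
  sum_i theta_i^2 = (-0.747)^2 + (0.494)^2 = 0.558009 + 0.244036 = 0.802045.
  gamma(0) = 1 * (1 + 0.802045) = 1 * 1.802045 = 1.802045, which rounds to 1.8020.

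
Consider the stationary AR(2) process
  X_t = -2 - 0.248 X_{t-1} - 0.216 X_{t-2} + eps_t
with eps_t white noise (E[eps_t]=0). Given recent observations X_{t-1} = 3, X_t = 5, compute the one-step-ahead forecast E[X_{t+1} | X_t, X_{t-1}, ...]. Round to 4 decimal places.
E[X_{t+1} \mid \mathcal F_t] = -3.8880

For an AR(p) model X_t = c + sum_i phi_i X_{t-i} + eps_t, the
one-step-ahead conditional mean is
  E[X_{t+1} | X_t, ...] = c + sum_i phi_i X_{t+1-i}.
Substitute known values:
  E[X_{t+1} | ...] = -2 + (-0.248) * (5) + (-0.216) * (3)
                   = -3.8880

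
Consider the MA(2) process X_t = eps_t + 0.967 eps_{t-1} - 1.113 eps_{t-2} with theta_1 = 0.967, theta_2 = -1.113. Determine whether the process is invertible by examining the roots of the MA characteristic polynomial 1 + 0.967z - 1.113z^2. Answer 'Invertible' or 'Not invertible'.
\text{Not invertible}

The MA(q) characteristic polynomial is P(z) = 1 + 0.967z - 1.113z^2.
Invertibility requires all roots to lie outside the unit circle, i.e. |z| > 1 for every root.
Set 1 + (0.967) z + (-1.113) z^2 = 0, i.e. a z^2 + b z + c = 0 with a = -1.113, b = 0.967, c = 1.
Discriminant D = b^2 - 4ac = (0.967)^2 - 4*(-1.113)*1 = 0.935089 - (-4.452) = 5.387089.
D >= 0, so the roots are real: z = (-b +/- sqrt(D)) / (2a) = (-0.967 +/- 2.32101) / (-2.226).
  z_1 = (-0.967 + 2.32101) / (-2.226) = -0.6083,   |z_1| = 0.6083.
  z_2 = (-0.967 - 2.32101) / (-2.226) = 1.4771,   |z_2| = 1.4771.
Moduli of all roots: 0.6083, 1.4771.
All moduli strictly greater than 1? No.
Verdict: Not invertible.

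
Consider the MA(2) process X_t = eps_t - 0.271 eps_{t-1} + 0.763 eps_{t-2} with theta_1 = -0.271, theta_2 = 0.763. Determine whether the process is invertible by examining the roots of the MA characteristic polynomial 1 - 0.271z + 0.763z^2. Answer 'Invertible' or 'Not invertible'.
\text{Invertible}

The MA(q) characteristic polynomial is P(z) = 1 - 0.271z + 0.763z^2.
Invertibility requires all roots to lie outside the unit circle, i.e. |z| > 1 for every root.
Set 1 + (-0.271) z + (0.763) z^2 = 0, i.e. a z^2 + b z + c = 0 with a = 0.763, b = -0.271, c = 1.
Discriminant D = b^2 - 4ac = (-0.271)^2 - 4*(0.763)*1 = 0.073441 - (3.052) = -2.978559.
D < 0, so the roots are the complex-conjugate pair z = (-b +/- i sqrt(-D)) / (2a) = 0.1776 +/- 1.131i.
For a conjugate pair |z|^2 = z * conj(z) = (product of roots) = c/a = 1/(0.763) = 1.310616, so |z| = sqrt(1.310616) = 1.1448 for both roots.
Moduli of all roots: 1.1448, 1.1448.
All moduli strictly greater than 1? Yes.
Verdict: Invertible.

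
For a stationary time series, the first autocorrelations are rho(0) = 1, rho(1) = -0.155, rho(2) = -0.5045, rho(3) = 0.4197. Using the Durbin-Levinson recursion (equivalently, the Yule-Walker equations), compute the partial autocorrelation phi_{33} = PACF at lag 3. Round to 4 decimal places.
\phi_{33} = 0.3120

The PACF at lag k is phi_{kk}, the last component of the solution
to the Yule-Walker system G_k phi = r_k where
  (G_k)_{ij} = rho(|i - j|), (r_k)_i = rho(i), i,j = 1..k.
Equivalently, Durbin-Levinson gives phi_{kk} iteratively:
  phi_{11} = rho(1)
  phi_{kk} = [rho(k) - sum_{j=1..k-1} phi_{k-1,j} rho(k-j)]
            / [1 - sum_{j=1..k-1} phi_{k-1,j} rho(j)],
  phi_{k,j} = phi_{k-1,j} - phi_{kk} phi_{k-1,k-j},  j = 1..k-1.
Step k = 1:
  phi_11 = rho(1) = -0.155.
Step k = 2:
  phi_22 = [rho(2) - phi_11 rho(1)] / [1 - phi_11 rho(1)] = [-0.5045 - (-0.155)(-0.155)] / [1 - (-0.155)(-0.155)]
         = -0.528525 / 0.975975 = -0.541535.
  Update: phi_21 = phi_11 - phi_22 phi_11 = -0.155 - (-0.541535)(-0.155) = -0.238938.
Step k = 3:
  phi_33 = [rho(3) - phi_21 rho(2) - phi_22 rho(1)] / [1 - phi_21 rho(1) - phi_22 rho(2)]
    numerator   = 0.4197 - (-0.238938)(-0.5045) - (-0.541535)(-0.155) = 0.2152178
    denominator = 1 - (-0.238938)(-0.155) - (-0.541535)(-0.5045) = 0.68976001
  phi_33 = 0.2152178 / 0.68976001 = 0.312.
Therefore phi_{33} = 0.3120.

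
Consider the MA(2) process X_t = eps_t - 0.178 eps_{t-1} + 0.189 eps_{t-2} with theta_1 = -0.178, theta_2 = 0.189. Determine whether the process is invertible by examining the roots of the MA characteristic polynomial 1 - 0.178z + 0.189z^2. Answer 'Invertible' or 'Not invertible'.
\text{Invertible}

The MA(q) characteristic polynomial is P(z) = 1 - 0.178z + 0.189z^2.
Invertibility requires all roots to lie outside the unit circle, i.e. |z| > 1 for every root.
Set 1 + (-0.178) z + (0.189) z^2 = 0, i.e. a z^2 + b z + c = 0 with a = 0.189, b = -0.178, c = 1.
Discriminant D = b^2 - 4ac = (-0.178)^2 - 4*(0.189)*1 = 0.031684 - (0.756) = -0.724316.
D < 0, so the roots are the complex-conjugate pair z = (-b +/- i sqrt(-D)) / (2a) = 0.4709 +/- 2.2515i.
For a conjugate pair |z|^2 = z * conj(z) = (product of roots) = c/a = 1/(0.189) = 5.291005, so |z| = sqrt(5.291005) = 2.3002 for both roots.
Moduli of all roots: 2.3002, 2.3002.
All moduli strictly greater than 1? Yes.
Verdict: Invertible.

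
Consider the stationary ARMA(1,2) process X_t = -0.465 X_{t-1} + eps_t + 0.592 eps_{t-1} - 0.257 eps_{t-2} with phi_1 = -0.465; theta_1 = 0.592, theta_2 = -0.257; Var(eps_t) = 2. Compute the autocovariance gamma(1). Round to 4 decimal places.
\gamma(1) = 0.0552

Multiply the model equation by X_{t-k} and take expectations. With theta_0 = psi_0 = 1 and psi_j the MA(infinity) weights, this gives
  gamma(k) - sum_i phi_i gamma(k-i) = c_k,
  c_k = sigma^2 * sum_{j=k..q} theta_j psi_{j-k}   (c_k = 0 for k > q),
using gamma(-m) = gamma(m).
psi-weights needed (psi_j = theta_j + sum_i phi_i psi_{j-i}):
  psi_1 = theta_1 + phi_1 = 0.592 + (-0.465) = 0.127
  psi_2 = theta_2 + phi_1 psi_1 = -0.257 + (-0.465)(0.127) = -0.316055
Right-hand sides:
  c_0 = sigma^2 (1 + theta_1 psi_1 + theta_2 psi_2) = 2 * (1 + (0.592)(0.127) + (-0.257)(-0.316055)) = 2 * 1.15641 = 2.31282
  c_1 = sigma^2 (theta_1 + theta_2 psi_1) = 2 * (0.592 + (-0.257)(0.127)) = 1.118722
  c_2 = sigma^2 theta_2 = 2 * (-0.257) = -0.514
Equations for k = 0 and k = 1 (AR order 1):
  gamma(0) = phi_1 gamma(1) + c_0
  gamma(1) = phi_1 gamma(0) + c_1
Substituting the second into the first: gamma(0) (1 - phi_1^2) = c_0 + phi_1 c_1, so
  gamma(0) = (c_0 + phi_1 c_1) / (1 - phi_1^2) = (2.31282 + (-0.465)(1.118722)) / (1 - (-0.465)^2) = 1.792615 / 0.783775 = 2.287155.
  gamma(1) = phi_1 gamma(0) + c_1 = (-0.465)(2.287155) + (1.118722) = 0.055195.
Therefore gamma(1) = 0.0552 (to 4 decimal places).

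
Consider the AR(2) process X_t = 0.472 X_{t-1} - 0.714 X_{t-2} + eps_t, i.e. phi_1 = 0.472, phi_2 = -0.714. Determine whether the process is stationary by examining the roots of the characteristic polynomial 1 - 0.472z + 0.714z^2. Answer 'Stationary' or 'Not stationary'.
\text{Stationary}

The AR(p) characteristic polynomial is P(z) = 1 - 0.472z + 0.714z^2.
Stationarity requires all roots to lie outside the unit circle, i.e. |z| > 1 for every root.
Set 1 + (-0.472) z + (0.714) z^2 = 0, i.e. a z^2 + b z + c = 0 with a = 0.714, b = -0.472, c = 1.
Discriminant D = b^2 - 4ac = (-0.472)^2 - 4*(0.714)*1 = 0.222784 - (2.856) = -2.633216.
D < 0, so the roots are the complex-conjugate pair z = (-b +/- i sqrt(-D)) / (2a) = 0.3305 +/- 1.1364i.
For a conjugate pair |z|^2 = z * conj(z) = (product of roots) = c/a = 1/(0.714) = 1.40056, so |z| = sqrt(1.40056) = 1.1835 for both roots.
Moduli of all roots: 1.1835, 1.1835.
All moduli strictly greater than 1? Yes.
Verdict: Stationary.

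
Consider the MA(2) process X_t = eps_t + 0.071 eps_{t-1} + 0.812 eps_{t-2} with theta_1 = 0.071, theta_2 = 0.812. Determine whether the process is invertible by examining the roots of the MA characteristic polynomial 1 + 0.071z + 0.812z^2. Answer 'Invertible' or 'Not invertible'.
\text{Invertible}

The MA(q) characteristic polynomial is P(z) = 1 + 0.071z + 0.812z^2.
Invertibility requires all roots to lie outside the unit circle, i.e. |z| > 1 for every root.
Set 1 + (0.071) z + (0.812) z^2 = 0, i.e. a z^2 + b z + c = 0 with a = 0.812, b = 0.071, c = 1.
Discriminant D = b^2 - 4ac = (0.071)^2 - 4*(0.812)*1 = 0.005041 - (3.248) = -3.242959.
D < 0, so the roots are the complex-conjugate pair z = (-b +/- i sqrt(-D)) / (2a) = -0.0437 +/- 1.1089i.
For a conjugate pair |z|^2 = z * conj(z) = (product of roots) = c/a = 1/(0.812) = 1.231527, so |z| = sqrt(1.231527) = 1.1097 for both roots.
Moduli of all roots: 1.1097, 1.1097.
All moduli strictly greater than 1? Yes.
Verdict: Invertible.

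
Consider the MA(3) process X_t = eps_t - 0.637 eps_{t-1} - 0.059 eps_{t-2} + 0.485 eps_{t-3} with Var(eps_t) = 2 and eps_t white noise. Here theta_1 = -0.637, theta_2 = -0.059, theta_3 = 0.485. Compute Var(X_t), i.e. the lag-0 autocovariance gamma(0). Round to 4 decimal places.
\gamma(0) = 3.2890

For an MA(q) process X_t = eps_t + sum_i theta_i eps_{t-i} with
Var(eps_t) = sigma^2, the variance is
  gamma(0) = sigma^2 * (1 + sum_i theta_i^2).
  sum_i theta_i^2 = (-0.637)^2 + (-0.059)^2 + (0.485)^2 = 0.405769 + 0.003481 + 0.235225 = 0.644475.
  gamma(0) = 2 * (1 + 0.644475) = 2 * 1.644475 = 3.28895, which rounds to 3.2890.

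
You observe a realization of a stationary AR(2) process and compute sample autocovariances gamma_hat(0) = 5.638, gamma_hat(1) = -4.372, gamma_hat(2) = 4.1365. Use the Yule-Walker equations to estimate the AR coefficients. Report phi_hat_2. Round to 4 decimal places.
\hat\phi_{2} = 0.3320

The Yule-Walker equations for an AR(p) process read, in matrix form,
  Gamma_p phi = r_p,   with   (Gamma_p)_{ij} = gamma(|i - j|),
                       (r_p)_i = gamma(i),   i,j = 1..p.
Substitute the sample gammas (Toeplitz matrix and right-hand side of size 2):
  Gamma_p = [[5.638, -4.372], [-4.372, 5.638]]
  r_p     = [-4.372, 4.1365]
Written out:
  5.638 phi_1 - 4.372 phi_2 = -4.372
  -4.372 phi_1 + 5.638 phi_2 = 4.1365
Solve by Cramer's rule:
  det = gamma(0)^2 - gamma(1)^2 = (5.638)^2 - (-4.372)^2 = 31.787044 - 19.114384 = 12.67266
  phi_hat_1 = [gamma(1) gamma(0) - gamma(1) gamma(2)] / det = [(-4.372)(5.638) - (-4.372)(4.1365)] / 12.67266 = -6.564558 / 12.67266 = -0.518
  phi_hat_2 = [gamma(0) gamma(2) - gamma(1)^2] / det = [(5.638)(4.1365) - (-4.372)^2] / 12.67266 = 4.207203 / 12.67266 = 0.332
So phi_hat = [-0.5180, 0.3320].
Therefore phi_hat_2 = 0.3320.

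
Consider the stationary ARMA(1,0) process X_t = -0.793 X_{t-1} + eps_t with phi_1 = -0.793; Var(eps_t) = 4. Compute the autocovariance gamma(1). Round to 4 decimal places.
\gamma(1) = -8.5464

Multiply the model equation by X_{t-k} and take expectations. With theta_0 = psi_0 = 1 and psi_j the MA(infinity) weights, this gives
  gamma(k) - sum_i phi_i gamma(k-i) = c_k,
  c_k = sigma^2 * sum_{j=k..q} theta_j psi_{j-k}   (c_k = 0 for k > q),
using gamma(-m) = gamma(m).
Pure AR (q = 0): c_0 = sigma^2 = 4, c_k = 0 for k >= 1.
Equations for k = 0 and k = 1 (AR order 1):
  gamma(0) = phi_1 gamma(1) + c_0
  gamma(1) = phi_1 gamma(0) + c_1
Substituting the second into the first: gamma(0) (1 - phi_1^2) = c_0 + phi_1 c_1, so
  gamma(0) = c_0 / (1 - phi_1^2) = 4 / (1 - (-0.793)^2) = 4 / 0.371151 = 10.777285.
  gamma(1) = phi_1 gamma(0) = (-0.793)(10.777285) = -8.546387.
Therefore gamma(1) = -8.5464 (to 4 decimal places).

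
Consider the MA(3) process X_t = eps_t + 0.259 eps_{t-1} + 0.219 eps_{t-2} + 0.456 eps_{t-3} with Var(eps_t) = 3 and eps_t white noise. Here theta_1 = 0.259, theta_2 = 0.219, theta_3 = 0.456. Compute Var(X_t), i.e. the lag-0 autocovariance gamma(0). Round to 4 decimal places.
\gamma(0) = 3.9689

For an MA(q) process X_t = eps_t + sum_i theta_i eps_{t-i} with
Var(eps_t) = sigma^2, the variance is
  gamma(0) = sigma^2 * (1 + sum_i theta_i^2).
  sum_i theta_i^2 = (0.259)^2 + (0.219)^2 + (0.456)^2 = 0.067081 + 0.047961 + 0.207936 = 0.322978.
  gamma(0) = 3 * (1 + 0.322978) = 3 * 1.322978 = 3.968934, which rounds to 3.9689.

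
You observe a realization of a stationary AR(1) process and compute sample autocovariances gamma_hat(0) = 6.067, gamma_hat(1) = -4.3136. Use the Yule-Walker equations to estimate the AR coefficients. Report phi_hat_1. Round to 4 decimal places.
\hat\phi_{1} = -0.7110

The Yule-Walker equations for an AR(p) process read, in matrix form,
  Gamma_p phi = r_p,   with   (Gamma_p)_{ij} = gamma(|i - j|),
                       (r_p)_i = gamma(i),   i,j = 1..p.
Substitute the sample gammas (Toeplitz matrix and right-hand side of size 1):
  Gamma_p = [[6.067]]
  r_p     = [-4.3136]
With p = 1 this is the single equation gamma(0) phi_1 = gamma(1):
  phi_hat_1 = gamma(1) / gamma(0) = -4.3136 / 6.067 = -0.7110.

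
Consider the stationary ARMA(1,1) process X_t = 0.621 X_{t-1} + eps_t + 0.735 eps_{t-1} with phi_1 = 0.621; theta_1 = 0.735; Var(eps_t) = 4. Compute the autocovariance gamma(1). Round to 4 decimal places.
\gamma(1) = 12.8584

Multiply the model equation by X_{t-k} and take expectations. With theta_0 = psi_0 = 1 and psi_j the MA(infinity) weights, this gives
  gamma(k) - sum_i phi_i gamma(k-i) = c_k,
  c_k = sigma^2 * sum_{j=k..q} theta_j psi_{j-k}   (c_k = 0 for k > q),
using gamma(-m) = gamma(m).
psi-weights needed (psi_j = theta_j + sum_i phi_i psi_{j-i}):
  psi_1 = theta_1 + phi_1 = 0.735 + (0.621) = 1.356
Right-hand sides:
  c_0 = sigma^2 (1 + theta_1 psi_1) = 4 * (1 + (0.735)(1.356)) = 4 * 1.99666 = 7.98664
  c_1 = sigma^2 theta_1 = 4 * (0.735) = 2.94
  c_2 = 0
Equations for k = 0 and k = 1 (AR order 1):
  gamma(0) = phi_1 gamma(1) + c_0
  gamma(1) = phi_1 gamma(0) + c_1
Substituting the second into the first: gamma(0) (1 - phi_1^2) = c_0 + phi_1 c_1, so
  gamma(0) = (c_0 + phi_1 c_1) / (1 - phi_1^2) = (7.98664 + (0.621)(2.94)) / (1 - (0.621)^2) = 9.81238 / 0.614359 = 15.971736.
  gamma(1) = phi_1 gamma(0) + c_1 = (0.621)(15.971736) + (2.94) = 12.858448.
Therefore gamma(1) = 12.8584 (to 4 decimal places).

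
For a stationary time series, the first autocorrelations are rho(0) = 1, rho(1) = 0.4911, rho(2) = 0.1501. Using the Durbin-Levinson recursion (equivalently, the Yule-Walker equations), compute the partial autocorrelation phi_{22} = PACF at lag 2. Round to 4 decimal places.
\phi_{22} = -0.1200

The PACF at lag k is phi_{kk}, the last component of the solution
to the Yule-Walker system G_k phi = r_k where
  (G_k)_{ij} = rho(|i - j|), (r_k)_i = rho(i), i,j = 1..k.
Equivalently, Durbin-Levinson gives phi_{kk} iteratively:
  phi_{11} = rho(1)
  phi_{kk} = [rho(k) - sum_{j=1..k-1} phi_{k-1,j} rho(k-j)]
            / [1 - sum_{j=1..k-1} phi_{k-1,j} rho(j)],
  phi_{k,j} = phi_{k-1,j} - phi_{kk} phi_{k-1,k-j},  j = 1..k-1.
Step k = 1:
  phi_11 = rho(1) = 0.4911.
Step k = 2:
  phi_22 = [rho(2) - phi_11 rho(1)] / [1 - phi_11 rho(1)] = [0.1501 - (0.4911)(0.4911)] / [1 - (0.4911)(0.4911)]
         = -0.09107921 / 0.75882079 = -0.12.
Therefore phi_{22} = -0.1200.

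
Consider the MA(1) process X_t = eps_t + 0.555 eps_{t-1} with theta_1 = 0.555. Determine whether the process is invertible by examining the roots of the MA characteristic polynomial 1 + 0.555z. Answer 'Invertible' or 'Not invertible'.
\text{Invertible}

The MA(q) characteristic polynomial is P(z) = 1 + 0.555z.
Invertibility requires all roots to lie outside the unit circle, i.e. |z| > 1 for every root.
This is linear in z: 1 + (0.555) z = 0  =>  z = -1/(0.555) = -1.801802,  |z| = 1.801802.
Moduli of all roots: 1.8018.
All moduli strictly greater than 1? Yes.
Verdict: Invertible.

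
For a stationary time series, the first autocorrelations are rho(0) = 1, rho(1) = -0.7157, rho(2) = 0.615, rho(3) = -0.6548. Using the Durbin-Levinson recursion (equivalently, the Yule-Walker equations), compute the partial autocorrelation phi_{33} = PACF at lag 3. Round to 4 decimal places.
\phi_{33} = -0.3359

The PACF at lag k is phi_{kk}, the last component of the solution
to the Yule-Walker system G_k phi = r_k where
  (G_k)_{ij} = rho(|i - j|), (r_k)_i = rho(i), i,j = 1..k.
Equivalently, Durbin-Levinson gives phi_{kk} iteratively:
  phi_{11} = rho(1)
  phi_{kk} = [rho(k) - sum_{j=1..k-1} phi_{k-1,j} rho(k-j)]
            / [1 - sum_{j=1..k-1} phi_{k-1,j} rho(j)],
  phi_{k,j} = phi_{k-1,j} - phi_{kk} phi_{k-1,k-j},  j = 1..k-1.
Step k = 1:
  phi_11 = rho(1) = -0.7157.
Step k = 2:
  phi_22 = [rho(2) - phi_11 rho(1)] / [1 - phi_11 rho(1)] = [0.615 - (-0.7157)(-0.7157)] / [1 - (-0.7157)(-0.7157)]
         = 0.10277351 / 0.48777351 = 0.210699.
  Update: phi_21 = phi_11 - phi_22 phi_11 = -0.7157 - (0.210699)(-0.7157) = -0.564903.
Step k = 3:
  phi_33 = [rho(3) - phi_21 rho(2) - phi_22 rho(1)] / [1 - phi_21 rho(1) - phi_22 rho(2)]
    numerator   = -0.6548 - (-0.564903)(0.615) - (0.210699)(-0.7157) = -0.15658748
    denominator = 1 - (-0.564903)(-0.7157) - (0.210699)(0.615) = 0.46611921
  phi_33 = -0.15658748 / 0.46611921 = -0.3359.
Therefore phi_{33} = -0.3359.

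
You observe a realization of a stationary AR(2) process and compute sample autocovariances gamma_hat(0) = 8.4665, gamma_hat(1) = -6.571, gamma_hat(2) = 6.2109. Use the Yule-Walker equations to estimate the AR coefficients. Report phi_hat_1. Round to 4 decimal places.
\hat\phi_{1} = -0.5200

The Yule-Walker equations for an AR(p) process read, in matrix form,
  Gamma_p phi = r_p,   with   (Gamma_p)_{ij} = gamma(|i - j|),
                       (r_p)_i = gamma(i),   i,j = 1..p.
Substitute the sample gammas (Toeplitz matrix and right-hand side of size 2):
  Gamma_p = [[8.4665, -6.571], [-6.571, 8.4665]]
  r_p     = [-6.571, 6.2109]
Written out:
  8.4665 phi_1 - 6.571 phi_2 = -6.571
  -6.571 phi_1 + 8.4665 phi_2 = 6.2109
Solve by Cramer's rule:
  det = gamma(0)^2 - gamma(1)^2 = (8.4665)^2 - (-6.571)^2 = 71.68162225 - 43.178041 = 28.50358125
  phi_hat_1 = [gamma(1) gamma(0) - gamma(1) gamma(2)] / det = [(-6.571)(8.4665) - (-6.571)(6.2109)] / 28.50358125 = -14.8215476 / 28.50358125 = -0.52
  phi_hat_2 = [gamma(0) gamma(2) - gamma(1)^2] / det = [(8.4665)(6.2109) - (-6.571)^2] / 28.50358125 = 9.40654385 / 28.50358125 = 0.33
So phi_hat = [-0.5200, 0.3300].
Therefore phi_hat_1 = -0.5200.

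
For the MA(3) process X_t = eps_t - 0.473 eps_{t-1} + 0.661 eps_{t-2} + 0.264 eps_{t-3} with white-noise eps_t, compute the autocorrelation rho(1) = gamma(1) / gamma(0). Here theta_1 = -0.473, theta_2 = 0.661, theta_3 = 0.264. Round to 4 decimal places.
\rho(1) = -0.3532

For an MA(q) process with theta_0 = 1, the autocovariance is
  gamma(k) = sigma^2 * sum_{i=0..q-k} theta_i * theta_{i+k},
and rho(k) = gamma(k) / gamma(0). Sigma^2 cancels.
  numerator   = (1)*(-0.473) + (-0.473)*(0.661) + (0.661)*(0.264) = -0.611149.
  denominator = (1)^2 + (-0.473)^2 + (0.661)^2 + (0.264)^2 = 1.730346.
  rho(1) = -0.611149 / 1.730346 = -0.3532.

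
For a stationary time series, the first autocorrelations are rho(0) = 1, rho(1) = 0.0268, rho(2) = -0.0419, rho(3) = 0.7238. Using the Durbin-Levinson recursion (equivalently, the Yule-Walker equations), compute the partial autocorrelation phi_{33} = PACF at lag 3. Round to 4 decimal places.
\phi_{33} = 0.7280

The PACF at lag k is phi_{kk}, the last component of the solution
to the Yule-Walker system G_k phi = r_k where
  (G_k)_{ij} = rho(|i - j|), (r_k)_i = rho(i), i,j = 1..k.
Equivalently, Durbin-Levinson gives phi_{kk} iteratively:
  phi_{11} = rho(1)
  phi_{kk} = [rho(k) - sum_{j=1..k-1} phi_{k-1,j} rho(k-j)]
            / [1 - sum_{j=1..k-1} phi_{k-1,j} rho(j)],
  phi_{k,j} = phi_{k-1,j} - phi_{kk} phi_{k-1,k-j},  j = 1..k-1.
Step k = 1:
  phi_11 = rho(1) = 0.0268.
Step k = 2:
  phi_22 = [rho(2) - phi_11 rho(1)] / [1 - phi_11 rho(1)] = [-0.0419 - (0.0268)(0.0268)] / [1 - (0.0268)(0.0268)]
         = -0.04261824 / 0.99928176 = -0.042649.
  Update: phi_21 = phi_11 - phi_22 phi_11 = 0.0268 - (-0.042649)(0.0268) = 0.027943.
Step k = 3:
  phi_33 = [rho(3) - phi_21 rho(2) - phi_22 rho(1)] / [1 - phi_21 rho(1) - phi_22 rho(2)]
    numerator   = 0.7238 - (0.027943)(-0.0419) - (-0.042649)(0.0268) = 0.7261138
    denominator = 1 - (0.027943)(0.0268) - (-0.042649)(-0.0419) = 0.99746414
  phi_33 = 0.7261138 / 0.99746414 = 0.728.
Therefore phi_{33} = 0.7280.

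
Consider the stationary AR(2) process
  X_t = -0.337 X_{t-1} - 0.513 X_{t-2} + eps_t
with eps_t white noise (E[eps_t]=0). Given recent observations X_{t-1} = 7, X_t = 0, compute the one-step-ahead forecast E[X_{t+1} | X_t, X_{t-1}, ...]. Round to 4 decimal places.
E[X_{t+1} \mid \mathcal F_t] = -3.5910

For an AR(p) model X_t = c + sum_i phi_i X_{t-i} + eps_t, the
one-step-ahead conditional mean is
  E[X_{t+1} | X_t, ...] = c + sum_i phi_i X_{t+1-i}.
Substitute known values:
  E[X_{t+1} | ...] = (-0.337) * (0) + (-0.513) * (7)
                   = -3.5910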